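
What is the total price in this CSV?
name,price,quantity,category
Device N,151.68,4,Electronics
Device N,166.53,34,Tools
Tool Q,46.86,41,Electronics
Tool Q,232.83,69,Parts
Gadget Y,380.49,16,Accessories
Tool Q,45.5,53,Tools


Computing total price:
Values: [151.68, 166.53, 46.86, 232.83, 380.49, 45.5]
Sum = 1023.89

1023.89


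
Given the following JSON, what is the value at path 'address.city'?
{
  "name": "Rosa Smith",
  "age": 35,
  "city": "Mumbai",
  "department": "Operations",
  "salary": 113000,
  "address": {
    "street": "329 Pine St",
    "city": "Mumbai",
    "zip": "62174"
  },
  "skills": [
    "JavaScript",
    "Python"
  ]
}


Query: address.city
Path: address -> city
Value: Mumbai

Mumbai


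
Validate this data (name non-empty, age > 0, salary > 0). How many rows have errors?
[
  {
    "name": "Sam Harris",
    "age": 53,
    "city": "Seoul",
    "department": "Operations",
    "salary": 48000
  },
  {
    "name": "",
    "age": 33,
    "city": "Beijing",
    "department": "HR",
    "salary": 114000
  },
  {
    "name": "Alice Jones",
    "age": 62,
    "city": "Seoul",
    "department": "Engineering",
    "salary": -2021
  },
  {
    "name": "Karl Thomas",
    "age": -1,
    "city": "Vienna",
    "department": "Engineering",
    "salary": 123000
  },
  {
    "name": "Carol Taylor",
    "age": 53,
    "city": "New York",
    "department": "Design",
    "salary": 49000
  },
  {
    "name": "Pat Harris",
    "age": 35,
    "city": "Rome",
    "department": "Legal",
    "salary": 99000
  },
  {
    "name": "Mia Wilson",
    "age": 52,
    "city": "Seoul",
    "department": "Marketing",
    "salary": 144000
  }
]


Validating 7 records:
Rules: name non-empty, age > 0, salary > 0

  Row 1 (Sam Harris): OK
  Row 2 (???): empty name
  Row 3 (Alice Jones): negative salary: -2021
  Row 4 (Karl Thomas): negative age: -1
  Row 5 (Carol Taylor): OK
  Row 6 (Pat Harris): OK
  Row 7 (Mia Wilson): OK

Total errors: 3

3 errors


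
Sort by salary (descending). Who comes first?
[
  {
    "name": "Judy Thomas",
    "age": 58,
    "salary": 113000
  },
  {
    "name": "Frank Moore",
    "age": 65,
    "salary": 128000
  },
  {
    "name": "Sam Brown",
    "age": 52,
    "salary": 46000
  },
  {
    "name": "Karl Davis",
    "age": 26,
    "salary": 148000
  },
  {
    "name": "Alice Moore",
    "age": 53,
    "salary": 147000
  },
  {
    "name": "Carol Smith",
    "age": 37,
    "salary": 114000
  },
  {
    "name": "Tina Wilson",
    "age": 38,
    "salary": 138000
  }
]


Sort by: salary (descending)

Sorted order:
  1. Karl Davis (salary = 148000)
  2. Alice Moore (salary = 147000)
  3. Tina Wilson (salary = 138000)
  4. Frank Moore (salary = 128000)
  5. Carol Smith (salary = 114000)
  6. Judy Thomas (salary = 113000)
  7. Sam Brown (salary = 46000)

First: Karl Davis

Karl Davis


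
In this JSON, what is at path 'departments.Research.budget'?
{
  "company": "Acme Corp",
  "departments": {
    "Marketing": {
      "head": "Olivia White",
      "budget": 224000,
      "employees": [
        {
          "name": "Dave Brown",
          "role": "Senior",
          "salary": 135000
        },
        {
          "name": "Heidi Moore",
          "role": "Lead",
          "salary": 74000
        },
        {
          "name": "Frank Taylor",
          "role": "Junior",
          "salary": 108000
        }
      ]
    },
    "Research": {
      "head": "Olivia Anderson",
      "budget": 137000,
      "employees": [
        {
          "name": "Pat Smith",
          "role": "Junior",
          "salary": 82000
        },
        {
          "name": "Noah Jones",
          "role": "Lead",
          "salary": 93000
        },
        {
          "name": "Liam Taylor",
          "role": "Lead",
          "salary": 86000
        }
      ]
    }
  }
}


Path: departments.Research.budget

Navigate:
  -> departments
  -> Research
  -> budget = 137000

137000


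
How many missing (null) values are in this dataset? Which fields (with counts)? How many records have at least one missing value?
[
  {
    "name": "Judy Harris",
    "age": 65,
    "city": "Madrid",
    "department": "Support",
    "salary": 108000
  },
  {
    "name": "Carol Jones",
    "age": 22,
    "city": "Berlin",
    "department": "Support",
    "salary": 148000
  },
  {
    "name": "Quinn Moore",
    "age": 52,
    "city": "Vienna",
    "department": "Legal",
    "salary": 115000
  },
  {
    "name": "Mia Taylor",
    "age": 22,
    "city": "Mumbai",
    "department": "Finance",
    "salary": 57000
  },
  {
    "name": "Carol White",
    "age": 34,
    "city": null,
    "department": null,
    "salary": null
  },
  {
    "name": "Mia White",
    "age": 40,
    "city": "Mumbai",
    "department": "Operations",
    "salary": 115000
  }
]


Checking for missing (null) values in 6 records:

  Judy Harris: complete
  Carol Jones: complete
  Quinn Moore: complete
  Mia Taylor: complete
  Carol White: city, department, salary
  Mia White: complete

Per field:
  name: 0 missing
  age: 0 missing
  city: 1 missing
  department: 1 missing
  salary: 1 missing

Total missing values: 3
Records with any missing: 1

3 missing values (city: 1, department: 1, salary: 1); 1 incomplete records


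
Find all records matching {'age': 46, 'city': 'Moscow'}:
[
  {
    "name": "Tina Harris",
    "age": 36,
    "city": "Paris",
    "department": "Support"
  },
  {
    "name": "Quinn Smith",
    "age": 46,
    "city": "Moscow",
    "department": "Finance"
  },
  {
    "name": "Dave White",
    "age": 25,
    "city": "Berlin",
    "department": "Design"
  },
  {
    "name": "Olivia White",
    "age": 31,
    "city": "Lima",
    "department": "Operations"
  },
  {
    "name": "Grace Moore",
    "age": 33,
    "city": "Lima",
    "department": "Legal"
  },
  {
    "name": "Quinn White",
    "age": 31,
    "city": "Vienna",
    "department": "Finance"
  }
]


Search criteria: {'age': 46, 'city': 'Moscow'}

Checking 6 records:
  Tina Harris: {age: 36, city: Paris}
  Quinn Smith: {age: 46, city: Moscow} <-- MATCH
  Dave White: {age: 25, city: Berlin}
  Olivia White: {age: 31, city: Lima}
  Grace Moore: {age: 33, city: Lima}
  Quinn White: {age: 31, city: Vienna}

Matches: ["Quinn Smith"]

["Quinn Smith"]


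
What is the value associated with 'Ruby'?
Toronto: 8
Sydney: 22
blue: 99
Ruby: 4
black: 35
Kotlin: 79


Looking up key 'Ruby'
Value: 4

4


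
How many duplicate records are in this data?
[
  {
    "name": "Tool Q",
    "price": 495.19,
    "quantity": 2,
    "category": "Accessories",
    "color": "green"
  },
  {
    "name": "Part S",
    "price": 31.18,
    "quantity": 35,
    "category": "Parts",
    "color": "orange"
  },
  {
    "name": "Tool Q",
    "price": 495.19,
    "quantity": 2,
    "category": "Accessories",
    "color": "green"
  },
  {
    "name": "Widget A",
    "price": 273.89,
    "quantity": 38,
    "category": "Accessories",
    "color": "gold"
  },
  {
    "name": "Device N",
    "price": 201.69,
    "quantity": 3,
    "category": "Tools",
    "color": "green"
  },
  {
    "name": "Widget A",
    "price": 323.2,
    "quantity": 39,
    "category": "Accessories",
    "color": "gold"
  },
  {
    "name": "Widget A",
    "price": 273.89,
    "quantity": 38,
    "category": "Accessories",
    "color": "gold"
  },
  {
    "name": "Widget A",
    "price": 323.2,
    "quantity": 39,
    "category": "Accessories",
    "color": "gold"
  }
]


Checking 8 records for duplicates:

  Row 1: Tool Q ($495.19, qty 2)
  Row 2: Part S ($31.18, qty 35)
  Row 3: Tool Q ($495.19, qty 2) <-- DUPLICATE
  Row 4: Widget A ($273.89, qty 38)
  Row 5: Device N ($201.69, qty 3)
  Row 6: Widget A ($323.2, qty 39)
  Row 7: Widget A ($273.89, qty 38) <-- DUPLICATE
  Row 8: Widget A ($323.2, qty 39) <-- DUPLICATE

Duplicates found: 3
Unique records: 5

3 duplicates, 5 unique


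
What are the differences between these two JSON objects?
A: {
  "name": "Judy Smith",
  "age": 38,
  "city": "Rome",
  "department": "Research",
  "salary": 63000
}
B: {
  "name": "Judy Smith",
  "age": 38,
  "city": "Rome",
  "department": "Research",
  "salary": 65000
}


Comparing each field (in key order):
  name: same
  age: same
  city: same
  department: same
  salary: DIFFERENT
Differences:
  salary: 63000 -> 65000

1 field(s) changed

1 change: salary


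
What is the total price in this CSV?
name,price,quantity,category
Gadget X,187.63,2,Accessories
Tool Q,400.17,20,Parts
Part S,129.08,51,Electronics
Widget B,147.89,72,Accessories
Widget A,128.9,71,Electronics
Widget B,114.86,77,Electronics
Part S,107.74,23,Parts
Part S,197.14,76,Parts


Computing total price:
Values: [187.63, 400.17, 129.08, 147.89, 128.9, 114.86, 107.74, 197.14]
Sum = 1413.41

1413.41


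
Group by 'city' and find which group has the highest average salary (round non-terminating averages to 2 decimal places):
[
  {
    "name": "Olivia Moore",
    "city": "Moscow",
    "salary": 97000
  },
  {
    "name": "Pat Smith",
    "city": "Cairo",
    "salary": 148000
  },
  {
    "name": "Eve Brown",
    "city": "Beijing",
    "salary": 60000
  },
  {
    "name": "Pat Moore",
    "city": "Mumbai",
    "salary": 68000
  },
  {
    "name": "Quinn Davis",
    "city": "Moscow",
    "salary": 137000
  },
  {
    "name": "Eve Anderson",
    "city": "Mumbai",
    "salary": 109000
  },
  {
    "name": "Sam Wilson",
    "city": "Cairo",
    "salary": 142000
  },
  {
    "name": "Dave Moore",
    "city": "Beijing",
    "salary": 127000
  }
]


Group by: city

Groups:
  Beijing: 2 people, avg salary = 187000/2 = $93500
  Cairo: 2 people, avg salary = 290000/2 = $145000
  Moscow: 2 people, avg salary = 234000/2 = $117000
  Mumbai: 2 people, avg salary = 177000/2 = $88500

Highest average salary: Cairo ($145000)

Cairo ($145000)


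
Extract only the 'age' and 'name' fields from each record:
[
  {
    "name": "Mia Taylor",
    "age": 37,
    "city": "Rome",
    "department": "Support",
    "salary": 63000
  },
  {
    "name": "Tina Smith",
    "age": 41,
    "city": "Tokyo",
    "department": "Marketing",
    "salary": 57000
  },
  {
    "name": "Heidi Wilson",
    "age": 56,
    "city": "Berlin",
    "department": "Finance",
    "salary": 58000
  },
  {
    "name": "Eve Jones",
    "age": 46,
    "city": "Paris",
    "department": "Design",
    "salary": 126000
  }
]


Original: 4 records with fields: name, age, city, department, salary
Keep: ['age', 'name']
Drop: ['city', 'department', 'salary']
Result: 4 records, 2 fields each

[
  {
    "age": 37,
    "name": "Mia Taylor"
  },
  {
    "age": 41,
    "name": "Tina Smith"
  },
  {
    "age": 56,
    "name": "Heidi Wilson"
  },
  {
    "age": 46,
    "name": "Eve Jones"
  }
]


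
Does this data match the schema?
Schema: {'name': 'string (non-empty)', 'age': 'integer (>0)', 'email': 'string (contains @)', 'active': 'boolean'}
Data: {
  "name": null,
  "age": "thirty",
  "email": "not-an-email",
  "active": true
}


Validating each field against schema:
  name: FAIL (null is not a string)
  age: FAIL ("thirty" is not an integer)
  email: FAIL ("not-an-email" does not contain @)
  active: OK (boolean)

Result: INVALID (3 errors: name, age, email)

INVALID (3 errors: name, age, email)


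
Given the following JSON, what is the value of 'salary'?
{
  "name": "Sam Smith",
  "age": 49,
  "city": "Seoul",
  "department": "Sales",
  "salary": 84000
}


Looking up field 'salary'
Value: 84000

84000


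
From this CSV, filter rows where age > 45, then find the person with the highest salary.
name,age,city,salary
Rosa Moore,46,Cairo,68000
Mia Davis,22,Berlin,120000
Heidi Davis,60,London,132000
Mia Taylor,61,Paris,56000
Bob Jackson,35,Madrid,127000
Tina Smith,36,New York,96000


Filter: age > 45
Sort by: salary (descending)

Filtered records (3):
  Heidi Davis, age 60, salary $132000
  Rosa Moore, age 46, salary $68000
  Mia Taylor, age 61, salary $56000

Highest salary: Heidi Davis ($132000)

Heidi Davis


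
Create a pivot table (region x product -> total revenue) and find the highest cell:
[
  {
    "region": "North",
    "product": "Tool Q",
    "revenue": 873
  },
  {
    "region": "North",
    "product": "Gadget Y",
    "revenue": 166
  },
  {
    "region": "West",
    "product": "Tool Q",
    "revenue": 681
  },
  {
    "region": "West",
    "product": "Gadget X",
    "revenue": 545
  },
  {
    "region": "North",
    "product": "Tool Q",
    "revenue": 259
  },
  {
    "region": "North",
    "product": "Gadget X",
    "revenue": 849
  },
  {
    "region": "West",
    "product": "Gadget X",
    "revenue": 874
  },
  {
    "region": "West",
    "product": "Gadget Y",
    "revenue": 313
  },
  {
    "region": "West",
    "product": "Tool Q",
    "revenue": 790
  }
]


Pivot: region (rows) x product (columns) -> total revenue

     Gadget X      Gadget Y      Tool Q      
North          849           166          1132  
West          1419           313          1471  

Highest: West / Tool Q = $1471

West / Tool Q = $1471


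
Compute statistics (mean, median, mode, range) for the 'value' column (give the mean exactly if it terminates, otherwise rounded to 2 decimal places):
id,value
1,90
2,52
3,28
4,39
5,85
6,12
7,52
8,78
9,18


Data: [90, 52, 28, 39, 85, 12, 52, 78, 18]
Count: 9
Sum: 454
Mean: 454/9 ≈ 50.44 (rounded to 2 decimal places)
Sorted: [12, 18, 28, 39, 52, 52, 78, 85, 90]
Median: 52.0
Mode: 52 (2 times)
Range: 90 - 12 = 78
Min: 12, Max: 90

mean≈50.44, median=52.0, mode=52, range=78


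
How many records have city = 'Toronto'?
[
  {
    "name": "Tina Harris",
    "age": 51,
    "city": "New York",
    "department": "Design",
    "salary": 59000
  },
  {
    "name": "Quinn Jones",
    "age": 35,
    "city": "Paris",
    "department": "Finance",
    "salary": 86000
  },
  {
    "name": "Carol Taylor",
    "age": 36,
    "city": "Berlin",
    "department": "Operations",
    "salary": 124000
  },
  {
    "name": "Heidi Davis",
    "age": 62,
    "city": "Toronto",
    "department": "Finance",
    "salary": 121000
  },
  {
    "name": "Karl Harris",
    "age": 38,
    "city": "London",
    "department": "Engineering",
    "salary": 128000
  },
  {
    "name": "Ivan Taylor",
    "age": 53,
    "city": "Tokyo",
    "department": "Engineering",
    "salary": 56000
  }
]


Data: 6 records
Condition: city = 'Toronto'

Checking each record:
  Tina Harris: New York
  Quinn Jones: Paris
  Carol Taylor: Berlin
  Heidi Davis: Toronto MATCH
  Karl Harris: London
  Ivan Taylor: Tokyo

Count: 1

1


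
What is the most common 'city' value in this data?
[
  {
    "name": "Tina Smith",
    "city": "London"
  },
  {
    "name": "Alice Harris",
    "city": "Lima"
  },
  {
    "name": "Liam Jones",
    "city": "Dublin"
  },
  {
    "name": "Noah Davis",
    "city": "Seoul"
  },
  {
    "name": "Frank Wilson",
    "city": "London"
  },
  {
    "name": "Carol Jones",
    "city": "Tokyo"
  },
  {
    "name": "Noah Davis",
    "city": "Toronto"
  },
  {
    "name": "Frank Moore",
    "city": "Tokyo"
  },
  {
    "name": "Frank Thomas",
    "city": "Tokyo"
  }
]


Counting 'city' values across 9 records:

  Tokyo: 3 ###
  London: 2 ##
  Lima: 1 #
  Dublin: 1 #
  Seoul: 1 #
  Toronto: 1 #

Most common: Tokyo (3 times)

Tokyo (3 times)


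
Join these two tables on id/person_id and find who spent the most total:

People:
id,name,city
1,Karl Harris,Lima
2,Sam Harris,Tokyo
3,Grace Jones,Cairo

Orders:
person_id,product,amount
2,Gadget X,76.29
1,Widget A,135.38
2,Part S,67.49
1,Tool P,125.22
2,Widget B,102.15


Join on: people.id = orders.person_id

Joined rows:
  Sam Harris (Tokyo) bought Gadget X for $76.29
  Karl Harris (Lima) bought Widget A for $135.38
  Sam Harris (Tokyo) bought Part S for $67.49
  Karl Harris (Lima) bought Tool P for $125.22
  Sam Harris (Tokyo) bought Widget B for $102.15

Total per person:
  Karl Harris: $260.60
  Sam Harris: $245.93

Top spender: Karl Harris ($260.60)

Karl Harris ($260.60)


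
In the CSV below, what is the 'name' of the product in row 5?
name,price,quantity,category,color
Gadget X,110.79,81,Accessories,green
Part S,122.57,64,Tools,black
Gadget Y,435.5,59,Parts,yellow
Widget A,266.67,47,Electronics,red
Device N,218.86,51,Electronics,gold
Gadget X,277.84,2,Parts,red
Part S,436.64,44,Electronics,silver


Query: Row 5 ('Device N'), column 'name'
Value: Device N

Device N


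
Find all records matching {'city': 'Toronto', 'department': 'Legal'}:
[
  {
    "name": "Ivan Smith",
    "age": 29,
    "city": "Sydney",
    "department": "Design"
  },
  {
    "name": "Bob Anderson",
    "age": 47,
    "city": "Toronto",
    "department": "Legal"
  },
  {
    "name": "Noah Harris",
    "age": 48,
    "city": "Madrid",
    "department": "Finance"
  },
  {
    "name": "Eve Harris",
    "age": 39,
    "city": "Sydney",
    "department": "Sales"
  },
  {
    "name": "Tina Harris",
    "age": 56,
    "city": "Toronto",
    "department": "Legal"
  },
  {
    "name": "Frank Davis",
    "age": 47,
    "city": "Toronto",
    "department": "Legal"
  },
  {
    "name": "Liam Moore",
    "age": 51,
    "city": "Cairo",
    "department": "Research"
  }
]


Search criteria: {'city': 'Toronto', 'department': 'Legal'}

Checking 7 records:
  Ivan Smith: {city: Sydney, department: Design}
  Bob Anderson: {city: Toronto, department: Legal} <-- MATCH
  Noah Harris: {city: Madrid, department: Finance}
  Eve Harris: {city: Sydney, department: Sales}
  Tina Harris: {city: Toronto, department: Legal} <-- MATCH
  Frank Davis: {city: Toronto, department: Legal} <-- MATCH
  Liam Moore: {city: Cairo, department: Research}

Matches: ["Bob Anderson", "Tina Harris", "Frank Davis"]

["Bob Anderson", "Tina Harris", "Frank Davis"]


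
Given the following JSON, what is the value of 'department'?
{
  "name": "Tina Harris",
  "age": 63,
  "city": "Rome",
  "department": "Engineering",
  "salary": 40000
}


Looking up field 'department'
Value: Engineering

Engineering


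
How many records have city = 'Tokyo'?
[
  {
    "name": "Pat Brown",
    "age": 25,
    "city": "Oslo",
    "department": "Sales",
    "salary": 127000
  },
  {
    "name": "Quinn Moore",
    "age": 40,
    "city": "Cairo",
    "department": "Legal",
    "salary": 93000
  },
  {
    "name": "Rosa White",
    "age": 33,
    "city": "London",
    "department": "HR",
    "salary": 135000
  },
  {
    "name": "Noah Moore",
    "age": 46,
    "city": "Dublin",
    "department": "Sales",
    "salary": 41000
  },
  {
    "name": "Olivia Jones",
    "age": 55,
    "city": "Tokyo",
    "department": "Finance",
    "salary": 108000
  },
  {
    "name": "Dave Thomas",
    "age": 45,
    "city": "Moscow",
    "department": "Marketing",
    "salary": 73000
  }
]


Data: 6 records
Condition: city = 'Tokyo'

Checking each record:
  Pat Brown: Oslo
  Quinn Moore: Cairo
  Rosa White: London
  Noah Moore: Dublin
  Olivia Jones: Tokyo MATCH
  Dave Thomas: Moscow

Count: 1

1


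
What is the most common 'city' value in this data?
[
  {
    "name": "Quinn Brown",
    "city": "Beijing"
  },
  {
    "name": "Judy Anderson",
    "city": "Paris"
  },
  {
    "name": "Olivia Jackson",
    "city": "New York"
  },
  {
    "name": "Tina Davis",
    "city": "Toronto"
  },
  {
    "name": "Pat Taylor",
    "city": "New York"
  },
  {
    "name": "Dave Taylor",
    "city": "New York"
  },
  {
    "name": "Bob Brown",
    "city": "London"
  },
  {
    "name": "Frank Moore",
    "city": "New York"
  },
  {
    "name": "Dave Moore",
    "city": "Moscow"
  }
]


Counting 'city' values across 9 records:

  New York: 4 ####
  Beijing: 1 #
  Paris: 1 #
  Toronto: 1 #
  London: 1 #
  Moscow: 1 #

Most common: New York (4 times)

New York (4 times)


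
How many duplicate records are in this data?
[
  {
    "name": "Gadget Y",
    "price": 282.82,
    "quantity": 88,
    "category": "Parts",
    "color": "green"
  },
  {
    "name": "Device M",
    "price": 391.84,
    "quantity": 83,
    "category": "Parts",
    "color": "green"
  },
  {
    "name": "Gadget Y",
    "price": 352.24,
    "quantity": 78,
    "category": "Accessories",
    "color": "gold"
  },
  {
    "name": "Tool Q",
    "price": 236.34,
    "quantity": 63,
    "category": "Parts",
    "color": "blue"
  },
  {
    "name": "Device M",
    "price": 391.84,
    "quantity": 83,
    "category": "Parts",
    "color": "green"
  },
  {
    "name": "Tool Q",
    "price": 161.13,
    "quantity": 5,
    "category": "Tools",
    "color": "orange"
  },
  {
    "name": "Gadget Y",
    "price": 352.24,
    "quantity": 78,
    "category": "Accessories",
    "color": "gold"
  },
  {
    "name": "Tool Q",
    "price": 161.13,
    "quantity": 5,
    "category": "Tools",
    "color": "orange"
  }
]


Checking 8 records for duplicates:

  Row 1: Gadget Y ($282.82, qty 88)
  Row 2: Device M ($391.84, qty 83)
  Row 3: Gadget Y ($352.24, qty 78)
  Row 4: Tool Q ($236.34, qty 63)
  Row 5: Device M ($391.84, qty 83) <-- DUPLICATE
  Row 6: Tool Q ($161.13, qty 5)
  Row 7: Gadget Y ($352.24, qty 78) <-- DUPLICATE
  Row 8: Tool Q ($161.13, qty 5) <-- DUPLICATE

Duplicates found: 3
Unique records: 5

3 duplicates, 5 unique


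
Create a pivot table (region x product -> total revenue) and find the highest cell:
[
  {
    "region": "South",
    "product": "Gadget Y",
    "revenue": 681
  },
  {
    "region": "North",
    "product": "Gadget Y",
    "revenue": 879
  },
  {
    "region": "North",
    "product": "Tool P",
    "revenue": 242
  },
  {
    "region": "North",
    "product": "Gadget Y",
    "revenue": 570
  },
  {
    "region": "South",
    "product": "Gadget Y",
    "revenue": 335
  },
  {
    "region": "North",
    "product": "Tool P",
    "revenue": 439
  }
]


Pivot: region (rows) x product (columns) -> total revenue

     Gadget Y      Tool P      
North         1449           681  
South         1016             0  

Highest: North / Gadget Y = $1449

North / Gadget Y = $1449


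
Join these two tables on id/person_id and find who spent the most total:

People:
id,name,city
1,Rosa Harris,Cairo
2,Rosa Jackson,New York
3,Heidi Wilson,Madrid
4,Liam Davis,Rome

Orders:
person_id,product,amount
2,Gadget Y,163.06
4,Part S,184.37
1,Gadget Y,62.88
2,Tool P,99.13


Join on: people.id = orders.person_id

Joined rows:
  Rosa Jackson (New York) bought Gadget Y for $163.06
  Liam Davis (Rome) bought Part S for $184.37
  Rosa Harris (Cairo) bought Gadget Y for $62.88
  Rosa Jackson (New York) bought Tool P for $99.13

Total per person:
  Rosa Jackson: $262.19
  Liam Davis: $184.37
  Rosa Harris: $62.88

Top spender: Rosa Jackson ($262.19)

Rosa Jackson ($262.19)


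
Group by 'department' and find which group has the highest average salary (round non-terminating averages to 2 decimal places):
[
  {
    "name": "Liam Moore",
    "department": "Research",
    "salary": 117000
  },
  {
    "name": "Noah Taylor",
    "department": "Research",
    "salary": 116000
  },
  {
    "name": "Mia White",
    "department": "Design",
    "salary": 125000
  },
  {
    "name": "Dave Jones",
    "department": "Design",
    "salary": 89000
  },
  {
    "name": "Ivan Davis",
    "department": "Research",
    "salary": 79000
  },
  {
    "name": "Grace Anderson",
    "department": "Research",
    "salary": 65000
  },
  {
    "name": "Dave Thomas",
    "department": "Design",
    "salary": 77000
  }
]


Group by: department

Groups:
  Design: 3 people, avg salary = 291000/3 = $97000
  Research: 4 people, avg salary = 377000/4 = $94250

Highest average salary: Design ($97000)

Design ($97000)


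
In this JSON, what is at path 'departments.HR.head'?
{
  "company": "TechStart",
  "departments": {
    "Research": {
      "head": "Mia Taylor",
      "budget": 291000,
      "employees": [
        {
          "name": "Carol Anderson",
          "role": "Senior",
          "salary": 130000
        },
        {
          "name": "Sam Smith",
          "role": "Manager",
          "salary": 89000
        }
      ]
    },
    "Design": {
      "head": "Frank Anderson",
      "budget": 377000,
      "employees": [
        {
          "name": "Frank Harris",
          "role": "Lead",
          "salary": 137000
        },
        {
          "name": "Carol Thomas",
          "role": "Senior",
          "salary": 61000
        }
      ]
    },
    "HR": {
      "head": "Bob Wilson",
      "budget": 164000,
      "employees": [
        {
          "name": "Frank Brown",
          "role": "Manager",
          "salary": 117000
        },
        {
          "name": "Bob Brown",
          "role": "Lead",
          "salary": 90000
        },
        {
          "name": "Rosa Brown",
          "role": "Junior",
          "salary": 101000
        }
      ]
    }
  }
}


Path: departments.HR.head

Navigate:
  -> departments
  -> HR
  -> head = 'Bob Wilson'

Bob Wilson


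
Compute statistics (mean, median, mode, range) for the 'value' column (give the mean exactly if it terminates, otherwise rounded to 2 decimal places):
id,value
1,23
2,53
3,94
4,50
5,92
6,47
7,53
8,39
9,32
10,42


Data: [23, 53, 94, 50, 92, 47, 53, 39, 32, 42]
Count: 10
Sum: 525
Mean: 525/10 = 52.5
Sorted: [23, 32, 39, 42, 47, 50, 53, 53, 92, 94]
Median: 48.5
Mode: 53 (2 times)
Range: 94 - 23 = 71
Min: 23, Max: 94

mean=52.5, median=48.5, mode=53, range=71


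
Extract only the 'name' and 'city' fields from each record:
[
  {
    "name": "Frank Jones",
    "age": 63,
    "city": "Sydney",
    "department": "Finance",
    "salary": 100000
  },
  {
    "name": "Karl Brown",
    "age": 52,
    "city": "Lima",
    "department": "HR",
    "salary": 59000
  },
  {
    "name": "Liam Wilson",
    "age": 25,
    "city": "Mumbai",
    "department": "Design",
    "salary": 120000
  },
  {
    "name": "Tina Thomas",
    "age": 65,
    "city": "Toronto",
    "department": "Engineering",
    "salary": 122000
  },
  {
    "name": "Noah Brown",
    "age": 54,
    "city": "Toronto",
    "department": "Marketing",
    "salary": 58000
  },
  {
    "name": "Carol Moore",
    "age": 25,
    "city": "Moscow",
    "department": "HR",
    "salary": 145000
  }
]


Original: 6 records with fields: name, age, city, department, salary
Keep: ['name', 'city']
Drop: ['age', 'department', 'salary']
Result: 6 records, 2 fields each

[
  {
    "name": "Frank Jones",
    "city": "Sydney"
  },
  {
    "name": "Karl Brown",
    "city": "Lima"
  },
  {
    "name": "Liam Wilson",
    "city": "Mumbai"
  },
  {
    "name": "Tina Thomas",
    "city": "Toronto"
  },
  {
    "name": "Noah Brown",
    "city": "Toronto"
  },
  {
    "name": "Carol Moore",
    "city": "Moscow"
  }
]


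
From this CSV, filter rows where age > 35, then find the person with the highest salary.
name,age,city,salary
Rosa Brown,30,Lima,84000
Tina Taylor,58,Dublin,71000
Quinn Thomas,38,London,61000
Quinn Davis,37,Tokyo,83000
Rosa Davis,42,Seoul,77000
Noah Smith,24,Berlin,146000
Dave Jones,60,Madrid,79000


Filter: age > 35
Sort by: salary (descending)

Filtered records (5):
  Quinn Davis, age 37, salary $83000
  Dave Jones, age 60, salary $79000
  Rosa Davis, age 42, salary $77000
  Tina Taylor, age 58, salary $71000
  Quinn Thomas, age 38, salary $61000

Highest salary: Quinn Davis ($83000)

Quinn Davis


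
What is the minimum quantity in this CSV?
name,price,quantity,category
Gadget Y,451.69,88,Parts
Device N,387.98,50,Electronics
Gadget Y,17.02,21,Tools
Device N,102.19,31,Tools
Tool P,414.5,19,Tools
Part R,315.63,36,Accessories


Computing minimum quantity:
Values: [88, 50, 21, 31, 19, 36]
Min = 19

19


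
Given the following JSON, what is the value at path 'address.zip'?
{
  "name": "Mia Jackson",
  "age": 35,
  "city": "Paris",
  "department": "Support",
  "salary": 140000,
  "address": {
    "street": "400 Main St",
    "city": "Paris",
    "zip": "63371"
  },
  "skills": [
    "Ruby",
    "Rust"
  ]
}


Query: address.zip
Path: address -> zip
Value: 63371

63371


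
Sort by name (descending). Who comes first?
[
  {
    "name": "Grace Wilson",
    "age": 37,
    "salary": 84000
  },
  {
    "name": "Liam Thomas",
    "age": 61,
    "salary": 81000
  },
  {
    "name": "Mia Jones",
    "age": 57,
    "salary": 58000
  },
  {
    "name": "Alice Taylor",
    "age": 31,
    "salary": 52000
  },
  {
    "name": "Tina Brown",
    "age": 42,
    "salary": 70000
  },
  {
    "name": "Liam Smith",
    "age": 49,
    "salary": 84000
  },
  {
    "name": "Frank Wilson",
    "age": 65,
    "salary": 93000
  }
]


Sort by: name (descending)

Sorted order:
  1. Tina Brown (name = Tina Brown)
  2. Mia Jones (name = Mia Jones)
  3. Liam Thomas (name = Liam Thomas)
  4. Liam Smith (name = Liam Smith)
  5. Grace Wilson (name = Grace Wilson)
  6. Frank Wilson (name = Frank Wilson)
  7. Alice Taylor (name = Alice Taylor)

First: Tina Brown

Tina Brown


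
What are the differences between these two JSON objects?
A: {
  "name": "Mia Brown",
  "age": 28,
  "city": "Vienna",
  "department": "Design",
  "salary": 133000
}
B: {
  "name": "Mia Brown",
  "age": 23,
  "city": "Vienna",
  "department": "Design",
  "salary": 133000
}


Comparing each field (in key order):
  name: same
  age: DIFFERENT
  city: same
  department: same
  salary: same
Differences:
  age: 28 -> 23

1 field(s) changed

1 change: age


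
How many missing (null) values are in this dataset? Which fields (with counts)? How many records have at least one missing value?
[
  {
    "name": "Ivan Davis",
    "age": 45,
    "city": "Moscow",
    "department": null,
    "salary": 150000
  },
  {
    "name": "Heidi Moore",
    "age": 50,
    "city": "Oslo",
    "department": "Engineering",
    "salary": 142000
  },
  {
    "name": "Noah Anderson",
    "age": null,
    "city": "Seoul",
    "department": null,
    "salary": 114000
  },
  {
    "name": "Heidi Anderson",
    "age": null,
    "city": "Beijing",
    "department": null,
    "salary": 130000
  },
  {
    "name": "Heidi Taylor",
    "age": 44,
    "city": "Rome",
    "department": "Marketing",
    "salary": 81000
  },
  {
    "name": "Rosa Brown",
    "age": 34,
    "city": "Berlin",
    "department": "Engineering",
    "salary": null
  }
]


Checking for missing (null) values in 6 records:

  Ivan Davis: department
  Heidi Moore: complete
  Noah Anderson: age, department
  Heidi Anderson: age, department
  Heidi Taylor: complete
  Rosa Brown: salary

Per field:
  name: 0 missing
  age: 2 missing
  city: 0 missing
  department: 3 missing
  salary: 1 missing

Total missing values: 6
Records with any missing: 4

6 missing values (age: 2, department: 3, salary: 1); 4 incomplete records


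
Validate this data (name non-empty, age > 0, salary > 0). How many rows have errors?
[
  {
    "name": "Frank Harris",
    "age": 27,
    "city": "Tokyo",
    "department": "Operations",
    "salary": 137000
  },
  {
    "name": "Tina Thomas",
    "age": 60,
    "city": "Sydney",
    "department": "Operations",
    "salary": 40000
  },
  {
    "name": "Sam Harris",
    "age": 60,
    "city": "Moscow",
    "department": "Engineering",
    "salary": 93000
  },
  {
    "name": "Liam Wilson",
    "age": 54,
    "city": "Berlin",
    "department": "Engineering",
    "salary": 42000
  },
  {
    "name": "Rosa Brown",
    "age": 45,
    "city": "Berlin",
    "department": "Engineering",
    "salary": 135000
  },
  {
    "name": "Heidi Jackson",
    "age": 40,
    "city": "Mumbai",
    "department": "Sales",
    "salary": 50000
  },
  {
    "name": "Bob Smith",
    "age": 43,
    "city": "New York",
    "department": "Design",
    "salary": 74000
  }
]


Validating 7 records:
Rules: name non-empty, age > 0, salary > 0

  Row 1 (Frank Harris): OK
  Row 2 (Tina Thomas): OK
  Row 3 (Sam Harris): OK
  Row 4 (Liam Wilson): OK
  Row 5 (Rosa Brown): OK
  Row 6 (Heidi Jackson): OK
  Row 7 (Bob Smith): OK

Total errors: 0

0 errors


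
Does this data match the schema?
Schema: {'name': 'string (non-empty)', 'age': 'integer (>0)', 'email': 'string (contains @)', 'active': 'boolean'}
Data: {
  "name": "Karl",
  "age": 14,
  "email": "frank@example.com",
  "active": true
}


Validating each field against schema:
  name: OK (non-empty string)
  age: OK (positive integer)
  email: OK (string with @)
  active: OK (boolean)

Result: VALID

VALID


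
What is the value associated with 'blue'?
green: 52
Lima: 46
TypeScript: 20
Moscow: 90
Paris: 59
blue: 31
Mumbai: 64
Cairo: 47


Looking up key 'blue'
Value: 31

31


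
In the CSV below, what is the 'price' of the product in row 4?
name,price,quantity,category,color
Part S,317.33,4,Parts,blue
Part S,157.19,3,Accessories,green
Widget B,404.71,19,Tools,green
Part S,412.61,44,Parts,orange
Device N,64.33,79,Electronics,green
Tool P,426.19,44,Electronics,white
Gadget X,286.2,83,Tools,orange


Query: Row 4 ('Part S'), column 'price'
Value: 412.61

412.61


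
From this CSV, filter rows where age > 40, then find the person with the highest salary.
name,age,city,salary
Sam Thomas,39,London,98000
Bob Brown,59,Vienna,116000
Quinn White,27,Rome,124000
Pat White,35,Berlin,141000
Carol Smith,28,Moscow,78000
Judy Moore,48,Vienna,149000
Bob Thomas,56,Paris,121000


Filter: age > 40
Sort by: salary (descending)

Filtered records (3):
  Judy Moore, age 48, salary $149000
  Bob Thomas, age 56, salary $121000
  Bob Brown, age 59, salary $116000

Highest salary: Judy Moore ($149000)

Judy Moore


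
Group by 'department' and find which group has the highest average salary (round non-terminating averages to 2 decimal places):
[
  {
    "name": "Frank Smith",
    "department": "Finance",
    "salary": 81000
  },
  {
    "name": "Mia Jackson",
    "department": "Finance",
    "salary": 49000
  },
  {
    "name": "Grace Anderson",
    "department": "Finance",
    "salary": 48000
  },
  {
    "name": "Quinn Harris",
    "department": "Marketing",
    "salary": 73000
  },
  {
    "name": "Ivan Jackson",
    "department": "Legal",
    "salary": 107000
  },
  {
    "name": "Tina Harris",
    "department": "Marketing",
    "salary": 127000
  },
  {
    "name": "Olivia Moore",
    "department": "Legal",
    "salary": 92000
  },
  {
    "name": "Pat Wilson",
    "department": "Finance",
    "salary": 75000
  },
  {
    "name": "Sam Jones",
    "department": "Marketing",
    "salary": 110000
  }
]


Group by: department

Groups:
  Finance: 4 people, avg salary = 253000/4 = $63250
  Legal: 2 people, avg salary = 199000/2 = $99500
  Marketing: 3 people, avg salary = 310000/3 ≈ $103333.33

Highest average salary: Marketing (≈$103333.33)

Marketing (≈$103333.33)


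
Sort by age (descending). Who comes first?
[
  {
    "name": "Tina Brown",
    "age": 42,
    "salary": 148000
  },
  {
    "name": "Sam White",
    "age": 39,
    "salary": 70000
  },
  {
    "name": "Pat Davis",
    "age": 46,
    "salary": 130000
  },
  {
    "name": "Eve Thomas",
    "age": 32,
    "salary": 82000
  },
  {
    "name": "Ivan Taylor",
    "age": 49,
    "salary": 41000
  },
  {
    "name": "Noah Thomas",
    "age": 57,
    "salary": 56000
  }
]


Sort by: age (descending)

Sorted order:
  1. Noah Thomas (age = 57)
  2. Ivan Taylor (age = 49)
  3. Pat Davis (age = 46)
  4. Tina Brown (age = 42)
  5. Sam White (age = 39)
  6. Eve Thomas (age = 32)

First: Noah Thomas

Noah Thomas


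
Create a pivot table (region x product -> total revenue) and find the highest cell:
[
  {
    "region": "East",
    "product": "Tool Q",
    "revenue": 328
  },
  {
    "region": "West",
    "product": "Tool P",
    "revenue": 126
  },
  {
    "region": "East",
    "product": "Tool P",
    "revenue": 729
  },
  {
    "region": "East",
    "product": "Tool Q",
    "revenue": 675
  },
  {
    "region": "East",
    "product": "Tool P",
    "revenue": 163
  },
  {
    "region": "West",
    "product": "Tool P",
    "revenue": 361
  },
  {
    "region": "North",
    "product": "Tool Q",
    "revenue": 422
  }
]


Pivot: region (rows) x product (columns) -> total revenue

     Tool P        Tool Q      
East           892          1003  
North            0           422  
West           487             0  

Highest: East / Tool Q = $1003

East / Tool Q = $1003


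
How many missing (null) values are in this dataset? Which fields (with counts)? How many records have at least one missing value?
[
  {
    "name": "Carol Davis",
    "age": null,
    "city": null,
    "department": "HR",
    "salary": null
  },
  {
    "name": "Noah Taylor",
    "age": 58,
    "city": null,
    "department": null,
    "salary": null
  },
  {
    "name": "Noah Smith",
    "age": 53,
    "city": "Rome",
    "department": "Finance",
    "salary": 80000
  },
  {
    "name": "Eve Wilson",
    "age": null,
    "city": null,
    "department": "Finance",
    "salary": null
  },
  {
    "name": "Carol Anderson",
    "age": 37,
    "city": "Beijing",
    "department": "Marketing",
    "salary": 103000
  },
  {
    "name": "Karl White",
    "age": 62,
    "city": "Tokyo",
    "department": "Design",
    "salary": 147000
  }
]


Checking for missing (null) values in 6 records:

  Carol Davis: age, city, salary
  Noah Taylor: city, department, salary
  Noah Smith: complete
  Eve Wilson: age, city, salary
  Carol Anderson: complete
  Karl White: complete

Per field:
  name: 0 missing
  age: 2 missing
  city: 3 missing
  department: 1 missing
  salary: 3 missing

Total missing values: 9
Records with any missing: 3

9 missing values (age: 2, city: 3, department: 1, salary: 3); 3 incomplete records


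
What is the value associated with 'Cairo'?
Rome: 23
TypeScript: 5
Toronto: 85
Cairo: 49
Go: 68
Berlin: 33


Looking up key 'Cairo'
Value: 49

49


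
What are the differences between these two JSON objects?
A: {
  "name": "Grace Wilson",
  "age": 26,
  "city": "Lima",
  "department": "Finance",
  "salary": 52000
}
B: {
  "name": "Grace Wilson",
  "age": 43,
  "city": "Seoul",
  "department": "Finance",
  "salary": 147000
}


Comparing each field (in key order):
  name: same
  age: DIFFERENT
  city: DIFFERENT
  department: same
  salary: DIFFERENT
Differences:
  age: 26 -> 43
  city: Lima -> Seoul
  salary: 52000 -> 147000

3 field(s) changed

3 changes: age, city, salary


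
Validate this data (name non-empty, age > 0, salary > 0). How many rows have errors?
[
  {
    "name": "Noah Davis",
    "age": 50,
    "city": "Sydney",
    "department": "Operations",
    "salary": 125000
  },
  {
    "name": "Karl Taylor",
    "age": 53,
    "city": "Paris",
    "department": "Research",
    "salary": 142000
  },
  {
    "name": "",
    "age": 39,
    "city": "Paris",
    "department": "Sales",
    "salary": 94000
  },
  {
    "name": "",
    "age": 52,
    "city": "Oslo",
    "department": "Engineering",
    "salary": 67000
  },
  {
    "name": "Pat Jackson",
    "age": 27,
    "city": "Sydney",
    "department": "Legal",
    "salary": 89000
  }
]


Validating 5 records:
Rules: name non-empty, age > 0, salary > 0

  Row 1 (Noah Davis): OK
  Row 2 (Karl Taylor): OK
  Row 3 (???): empty name
  Row 4 (???): empty name
  Row 5 (Pat Jackson): OK

Total errors: 2

2 errors


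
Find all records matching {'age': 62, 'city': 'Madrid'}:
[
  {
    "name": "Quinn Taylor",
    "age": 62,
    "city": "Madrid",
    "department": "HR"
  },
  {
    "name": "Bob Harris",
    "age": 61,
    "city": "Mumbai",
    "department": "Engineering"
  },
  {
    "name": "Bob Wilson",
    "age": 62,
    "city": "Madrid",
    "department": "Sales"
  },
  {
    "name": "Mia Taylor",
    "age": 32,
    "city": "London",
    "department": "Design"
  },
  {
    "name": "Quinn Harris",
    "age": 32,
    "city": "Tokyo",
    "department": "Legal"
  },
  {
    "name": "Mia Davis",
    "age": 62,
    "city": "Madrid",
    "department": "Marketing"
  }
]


Search criteria: {'age': 62, 'city': 'Madrid'}

Checking 6 records:
  Quinn Taylor: {age: 62, city: Madrid} <-- MATCH
  Bob Harris: {age: 61, city: Mumbai}
  Bob Wilson: {age: 62, city: Madrid} <-- MATCH
  Mia Taylor: {age: 32, city: London}
  Quinn Harris: {age: 32, city: Tokyo}
  Mia Davis: {age: 62, city: Madrid} <-- MATCH

Matches: ["Quinn Taylor", "Bob Wilson", "Mia Davis"]

["Quinn Taylor", "Bob Wilson", "Mia Davis"]


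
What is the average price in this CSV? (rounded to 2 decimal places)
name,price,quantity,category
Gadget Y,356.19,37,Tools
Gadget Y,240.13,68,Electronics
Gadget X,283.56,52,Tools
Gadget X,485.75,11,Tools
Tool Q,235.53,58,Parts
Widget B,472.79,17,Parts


Computing average price:
Values: [356.19, 240.13, 283.56, 485.75, 235.53, 472.79]
Sum = 2073.95
Count = 6
Average = 2073.95/6 ≈ 345.66 (rounded to 2 decimal places)

345.66
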